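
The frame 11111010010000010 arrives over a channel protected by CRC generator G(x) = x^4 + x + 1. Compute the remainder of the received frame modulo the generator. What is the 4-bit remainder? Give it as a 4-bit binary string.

0110

Modulo-2 division of 11111010010000010 by 10011:
  pos 0: 11111 XOR 10011 = 01100
  pos 1: 11000 XOR 10011 = 01011
  pos 2: 10111 XOR 10011 = 00100
  pos 4: 10000 XOR 10011 = 00011
  pos 7: 11100 XOR 10011 = 01111
  pos 8: 11110 XOR 10011 = 01101
  pos 9: 11010 XOR 10011 = 01001
  pos 10: 10010 XOR 10011 = 00001
Remainder = 0110 (nonzero — an error is detected).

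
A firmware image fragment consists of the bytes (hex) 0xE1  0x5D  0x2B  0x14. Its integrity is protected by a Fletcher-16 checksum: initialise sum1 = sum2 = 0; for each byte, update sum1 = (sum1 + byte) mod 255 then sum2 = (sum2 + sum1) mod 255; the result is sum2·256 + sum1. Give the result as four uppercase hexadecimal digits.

0A7E

Running sums (mod 255):
  after byte 0 (0xE1): sum1=225, sum2=225
  after byte 1 (0x5D): sum1=63, sum2=33
  after byte 2 (0x2B): sum1=106, sum2=139
  after byte 3 (0x14): sum1=126, sum2=10
Checksum = sum2·256 + sum1 = 10·256 + 126 = 2686 = 0x0A7E.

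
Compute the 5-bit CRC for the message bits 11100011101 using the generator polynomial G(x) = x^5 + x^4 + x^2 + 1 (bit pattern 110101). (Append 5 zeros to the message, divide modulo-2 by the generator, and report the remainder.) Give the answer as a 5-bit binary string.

Append 5 zeros: 1110001110100000. Divide by 110101 (XOR where the leading bit is 1):
  pos 0: 111000 XOR 110101 = 001101
  pos 2: 110111 XOR 110101 = 000010
  pos 6: 101010 XOR 110101 = 011111
  pos 7: 111110 XOR 110101 = 001011
  pos 9: 101100 XOR 110101 = 011001
  pos 10: 110010 XOR 110101 = 000111
Remainder (last 5 bits) = 00111. This is the CRC / FCS.

00111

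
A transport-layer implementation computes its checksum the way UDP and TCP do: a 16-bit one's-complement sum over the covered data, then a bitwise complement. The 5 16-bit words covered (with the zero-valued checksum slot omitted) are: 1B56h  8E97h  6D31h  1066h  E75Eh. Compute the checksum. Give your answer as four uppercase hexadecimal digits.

F11B

One's-complement addition (fold any carry out of bit 15 back into bit 0):
  0x1B56 + 0x8E97 = 0x0A9ED
  0xA9ED + 0x6D31 = 0x1171E → wrap carry → 0x171F
  0x171F + 0x1066 = 0x02785
  0x2785 + 0xE75E = 0x10EE3 → wrap carry → 0x0EE4
One's-complement sum = 0x0EE4.
Checksum = ~0x0EE4 & 0xFFFF = 0xF11B.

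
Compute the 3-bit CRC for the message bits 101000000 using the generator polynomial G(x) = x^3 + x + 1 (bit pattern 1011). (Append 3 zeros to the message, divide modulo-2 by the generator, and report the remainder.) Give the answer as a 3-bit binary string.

010

Append 3 zeros: 101000000000. Divide by 1011 (XOR where the leading bit is 1):
  pos 0: 1010 XOR 1011 = 0001
  pos 3: 1000 XOR 1011 = 0011
  pos 5: 1100 XOR 1011 = 0111
  pos 6: 1110 XOR 1011 = 0101
  pos 7: 1010 XOR 1011 = 0001
Remainder (last 3 bits) = 010. This is the CRC / FCS.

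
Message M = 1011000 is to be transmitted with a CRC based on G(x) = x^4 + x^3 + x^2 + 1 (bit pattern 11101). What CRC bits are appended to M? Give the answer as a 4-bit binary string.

1011

Append 4 zeros: 10110000000. Divide by 11101 (XOR where the leading bit is 1):
  pos 0: 10110 XOR 11101 = 01011
  pos 1: 10110 XOR 11101 = 01011
  pos 2: 10110 XOR 11101 = 01011
  pos 3: 10110 XOR 11101 = 01011
  pos 4: 10110 XOR 11101 = 01011
  pos 5: 10110 XOR 11101 = 01011
  pos 6: 10110 XOR 11101 = 01011
Remainder (last 4 bits) = 1011. This is the CRC / FCS.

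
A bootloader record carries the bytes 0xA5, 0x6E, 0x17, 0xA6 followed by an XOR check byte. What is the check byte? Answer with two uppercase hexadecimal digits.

XOR the bytes together:
  start with 0xA5
  0xA5 ⊕ 0x6E = 0xCB
  0xCB ⊕ 0x17 = 0xDC
  0xDC ⊕ 0xA6 = 0x7A

7A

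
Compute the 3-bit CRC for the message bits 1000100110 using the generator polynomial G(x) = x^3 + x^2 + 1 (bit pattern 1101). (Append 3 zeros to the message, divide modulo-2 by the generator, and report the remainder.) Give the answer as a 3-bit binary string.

101

Append 3 zeros: 1000100110000. Divide by 1101 (XOR where the leading bit is 1):
  pos 0: 1000 XOR 1101 = 0101
  pos 1: 1011 XOR 1101 = 0110
  pos 2: 1100 XOR 1101 = 0001
  pos 5: 1011 XOR 1101 = 0110
  pos 6: 1100 XOR 1101 = 0001
  pos 9: 1000 XOR 1101 = 0101
Remainder (last 3 bits) = 101. This is the CRC / FCS.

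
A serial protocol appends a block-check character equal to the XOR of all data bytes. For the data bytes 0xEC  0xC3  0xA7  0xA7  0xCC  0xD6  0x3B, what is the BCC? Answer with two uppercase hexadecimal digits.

XOR the bytes together:
  start with 0xEC
  0xEC ⊕ 0xC3 = 0x2F
  0x2F ⊕ 0xA7 = 0x88
  0x88 ⊕ 0xA7 = 0x2F
  0x2F ⊕ 0xCC = 0xE3
  0xE3 ⊕ 0xD6 = 0x35
  0x35 ⊕ 0x3B = 0x0E

0E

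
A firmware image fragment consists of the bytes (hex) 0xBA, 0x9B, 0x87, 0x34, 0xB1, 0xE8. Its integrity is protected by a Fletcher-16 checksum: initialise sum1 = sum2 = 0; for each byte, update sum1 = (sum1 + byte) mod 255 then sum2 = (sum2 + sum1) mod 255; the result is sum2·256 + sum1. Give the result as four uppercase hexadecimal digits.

71AC

Running sums (mod 255):
  after byte 0 (0xBA): sum1=186, sum2=186
  after byte 1 (0x9B): sum1=86, sum2=17
  after byte 2 (0x87): sum1=221, sum2=238
  after byte 3 (0x34): sum1=18, sum2=1
  after byte 4 (0xB1): sum1=195, sum2=196
  after byte 5 (0xE8): sum1=172, sum2=113
Checksum = sum2·256 + sum1 = 113·256 + 172 = 29100 = 0x71AC.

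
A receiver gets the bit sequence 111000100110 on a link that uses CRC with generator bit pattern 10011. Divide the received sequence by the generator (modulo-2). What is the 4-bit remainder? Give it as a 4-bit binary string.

Modulo-2 division of 111000100110 by 10011:
  pos 0: 11100 XOR 10011 = 01111
  pos 1: 11110 XOR 10011 = 01101
  pos 2: 11011 XOR 10011 = 01000
  pos 3: 10000 XOR 10011 = 00011
  pos 6: 11011 XOR 10011 = 01000
  pos 7: 10000 XOR 10011 = 00011
Remainder = 0011 (nonzero — an error is detected).

0011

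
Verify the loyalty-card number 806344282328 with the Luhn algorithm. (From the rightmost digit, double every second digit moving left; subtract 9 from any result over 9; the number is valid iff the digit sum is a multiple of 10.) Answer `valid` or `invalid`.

invalid

From the right, keep odd positions and double even positions (subtract 9 from any doubled value over 9):
  doubled (positions 2,4,...): 4 4 4 8 3 7 → sum 30
  kept (positions 1,3,...): 8 3 8 4 3 0 → sum 26
Total = 56.
56 mod 10 = 6, so the number is invalid.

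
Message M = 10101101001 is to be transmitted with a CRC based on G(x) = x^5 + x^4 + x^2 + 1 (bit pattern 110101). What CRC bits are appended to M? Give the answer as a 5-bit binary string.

Append 5 zeros: 1010110100100000. Divide by 110101 (XOR where the leading bit is 1):
  pos 0: 101011 XOR 110101 = 011110
  pos 1: 111100 XOR 110101 = 001001
  pos 3: 100110 XOR 110101 = 010011
  pos 4: 100110 XOR 110101 = 010011
  pos 5: 100111 XOR 110101 = 010010
  pos 6: 100100 XOR 110101 = 010001
  pos 7: 100010 XOR 110101 = 010111
  pos 8: 101110 XOR 110101 = 011011
  pos 9: 110110 XOR 110101 = 000011
Remainder (last 5 bits) = 00110. This is the CRC / FCS.

00110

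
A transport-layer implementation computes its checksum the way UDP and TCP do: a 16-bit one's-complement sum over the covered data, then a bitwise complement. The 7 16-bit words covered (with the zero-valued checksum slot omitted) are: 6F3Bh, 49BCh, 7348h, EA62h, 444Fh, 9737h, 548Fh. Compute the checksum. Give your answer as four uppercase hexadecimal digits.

B946

One's-complement addition (fold any carry out of bit 15 back into bit 0):
  0x6F3B + 0x49BC = 0x0B8F7
  0xB8F7 + 0x7348 = 0x12C3F → wrap carry → 0x2C40
  0x2C40 + 0xEA62 = 0x116A2 → wrap carry → 0x16A3
  0x16A3 + 0x444F = 0x05AF2
  0x5AF2 + 0x9737 = 0x0F229
  0xF229 + 0x548F = 0x146B8 → wrap carry → 0x46B9
One's-complement sum = 0x46B9.
Checksum = ~0x46B9 & 0xFFFF = 0xB946.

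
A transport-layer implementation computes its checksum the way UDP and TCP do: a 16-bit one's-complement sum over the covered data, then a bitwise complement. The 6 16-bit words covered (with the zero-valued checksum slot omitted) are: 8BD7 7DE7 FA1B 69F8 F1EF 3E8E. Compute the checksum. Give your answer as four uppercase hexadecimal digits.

61AE

One's-complement addition (fold any carry out of bit 15 back into bit 0):
  0x8BD7 + 0x7DE7 = 0x109BE → wrap carry → 0x09BF
  0x09BF + 0xFA1B = 0x103DA → wrap carry → 0x03DB
  0x03DB + 0x69F8 = 0x06DD3
  0x6DD3 + 0xF1EF = 0x15FC2 → wrap carry → 0x5FC3
  0x5FC3 + 0x3E8E = 0x09E51
One's-complement sum = 0x9E51.
Checksum = ~0x9E51 & 0xFFFF = 0x61AE.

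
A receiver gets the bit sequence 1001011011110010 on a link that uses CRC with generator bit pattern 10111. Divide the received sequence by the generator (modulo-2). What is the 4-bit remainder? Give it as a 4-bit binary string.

0001

Modulo-2 division of 1001011011110010 by 10111:
  pos 0: 10010 XOR 10111 = 00101
  pos 2: 10111 XOR 10111 = 00000
  pos 8: 11110 XOR 10111 = 01001
  pos 9: 10010 XOR 10111 = 00101
  pos 11: 10110 XOR 10111 = 00001
Remainder = 0001 (nonzero — an error is detected).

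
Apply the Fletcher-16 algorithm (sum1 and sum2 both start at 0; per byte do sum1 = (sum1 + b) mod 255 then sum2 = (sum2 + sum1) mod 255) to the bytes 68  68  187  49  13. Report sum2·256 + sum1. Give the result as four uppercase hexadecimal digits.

Running sums (mod 255):
  after byte 0 (68): sum1=68, sum2=68
  after byte 1 (68): sum1=136, sum2=204
  after byte 2 (187): sum1=68, sum2=17
  after byte 3 (49): sum1=117, sum2=134
  after byte 4 (13): sum1=130, sum2=9
Checksum = sum2·256 + sum1 = 9·256 + 130 = 2434 = 0x0982.

0982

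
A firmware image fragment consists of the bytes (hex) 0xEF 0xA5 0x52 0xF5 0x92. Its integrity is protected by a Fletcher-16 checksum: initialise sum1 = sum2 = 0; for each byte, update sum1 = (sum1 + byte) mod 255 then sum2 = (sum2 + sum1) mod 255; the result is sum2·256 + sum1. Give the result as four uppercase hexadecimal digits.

Running sums (mod 255):
  after byte 0 (0xEF): sum1=239, sum2=239
  after byte 1 (0xA5): sum1=149, sum2=133
  after byte 2 (0x52): sum1=231, sum2=109
  after byte 3 (0xF5): sum1=221, sum2=75
  after byte 4 (0x92): sum1=112, sum2=187
Checksum = sum2·256 + sum1 = 187·256 + 112 = 47984 = 0xBB70.

BB70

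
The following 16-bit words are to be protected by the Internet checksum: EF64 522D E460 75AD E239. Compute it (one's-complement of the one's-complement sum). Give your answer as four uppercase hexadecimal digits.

One's-complement addition (fold any carry out of bit 15 back into bit 0):
  0xEF64 + 0x522D = 0x14191 → wrap carry → 0x4192
  0x4192 + 0xE460 = 0x125F2 → wrap carry → 0x25F3
  0x25F3 + 0x75AD = 0x09BA0
  0x9BA0 + 0xE239 = 0x17DD9 → wrap carry → 0x7DDA
One's-complement sum = 0x7DDA.
Checksum = ~0x7DDA & 0xFFFF = 0x8225.

8225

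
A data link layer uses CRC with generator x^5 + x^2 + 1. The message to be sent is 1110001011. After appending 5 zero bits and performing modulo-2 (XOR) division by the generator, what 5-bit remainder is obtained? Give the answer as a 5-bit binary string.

Append 5 zeros: 111000101100000. Divide by 100101 (XOR where the leading bit is 1):
  pos 0: 111000 XOR 100101 = 011101
  pos 1: 111011 XOR 100101 = 011110
  pos 2: 111100 XOR 100101 = 011001
  pos 3: 110011 XOR 100101 = 010110
  pos 4: 101101 XOR 100101 = 001000
  pos 6: 100000 XOR 100101 = 000101
  pos 9: 101000 XOR 100101 = 001101
Remainder (last 5 bits) = 01101. This is the CRC / FCS.

01101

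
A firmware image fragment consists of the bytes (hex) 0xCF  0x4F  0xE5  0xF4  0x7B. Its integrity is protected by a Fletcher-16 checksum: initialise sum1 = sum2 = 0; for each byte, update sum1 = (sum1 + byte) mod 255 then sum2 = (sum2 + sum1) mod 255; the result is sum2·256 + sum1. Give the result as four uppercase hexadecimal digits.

Running sums (mod 255):
  after byte 0 (0xCF): sum1=207, sum2=207
  after byte 1 (0x4F): sum1=31, sum2=238
  after byte 2 (0xE5): sum1=5, sum2=243
  after byte 3 (0xF4): sum1=249, sum2=237
  after byte 4 (0x7B): sum1=117, sum2=99
Checksum = sum2·256 + sum1 = 99·256 + 117 = 25461 = 0x6375.

6375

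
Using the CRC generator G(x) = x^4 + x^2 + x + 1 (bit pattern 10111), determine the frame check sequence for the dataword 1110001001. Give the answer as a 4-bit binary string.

0100

Append 4 zeros: 11100010010000. Divide by 10111 (XOR where the leading bit is 1):
  pos 0: 11100 XOR 10111 = 01011
  pos 1: 10110 XOR 10111 = 00001
  pos 5: 11001 XOR 10111 = 01110
  pos 6: 11100 XOR 10111 = 01011
  pos 7: 10110 XOR 10111 = 00001
Remainder (last 4 bits) = 0100. This is the CRC / FCS.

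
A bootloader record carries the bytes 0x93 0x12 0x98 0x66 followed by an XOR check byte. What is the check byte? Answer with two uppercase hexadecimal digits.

7F

XOR the bytes together:
  start with 0x93
  0x93 ⊕ 0x12 = 0x81
  0x81 ⊕ 0x98 = 0x19
  0x19 ⊕ 0x66 = 0x7F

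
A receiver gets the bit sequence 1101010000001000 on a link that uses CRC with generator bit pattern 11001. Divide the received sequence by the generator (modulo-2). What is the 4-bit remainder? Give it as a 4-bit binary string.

1100

Modulo-2 division of 1101010000001000 by 11001:
  pos 0: 11010 XOR 11001 = 00011
  pos 3: 11100 XOR 11001 = 00101
  pos 5: 10100 XOR 11001 = 01101
  pos 6: 11010 XOR 11001 = 00011
  pos 9: 11010 XOR 11001 = 00011
Remainder = 1100 (nonzero — an error is detected).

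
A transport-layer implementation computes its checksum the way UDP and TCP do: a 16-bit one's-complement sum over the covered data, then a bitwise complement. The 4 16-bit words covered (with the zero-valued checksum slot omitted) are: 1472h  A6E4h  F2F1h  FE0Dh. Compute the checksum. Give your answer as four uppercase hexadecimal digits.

53A9

One's-complement addition (fold any carry out of bit 15 back into bit 0):
  0x1472 + 0xA6E4 = 0x0BB56
  0xBB56 + 0xF2F1 = 0x1AE47 → wrap carry → 0xAE48
  0xAE48 + 0xFE0D = 0x1AC55 → wrap carry → 0xAC56
One's-complement sum = 0xAC56.
Checksum = ~0xAC56 & 0xFFFF = 0x53A9.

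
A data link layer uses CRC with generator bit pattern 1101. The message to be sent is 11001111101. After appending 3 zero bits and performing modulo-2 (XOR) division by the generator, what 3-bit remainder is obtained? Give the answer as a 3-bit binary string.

Append 3 zeros: 11001111101000. Divide by 1101 (XOR where the leading bit is 1):
  pos 0: 1100 XOR 1101 = 0001
  pos 3: 1111 XOR 1101 = 0010
  pos 5: 1011 XOR 1101 = 0110
  pos 6: 1100 XOR 1101 = 0001
  pos 9: 1100 XOR 1101 = 0001
Remainder (last 3 bits) = 010. This is the CRC / FCS.

010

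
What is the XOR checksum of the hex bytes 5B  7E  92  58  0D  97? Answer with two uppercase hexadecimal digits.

XOR the bytes together:
  start with 0x5B
  0x5B ⊕ 0x7E = 0x25
  0x25 ⊕ 0x92 = 0xB7
  0xB7 ⊕ 0x58 = 0xEF
  0xEF ⊕ 0x0D = 0xE2
  0xE2 ⊕ 0x97 = 0x75

75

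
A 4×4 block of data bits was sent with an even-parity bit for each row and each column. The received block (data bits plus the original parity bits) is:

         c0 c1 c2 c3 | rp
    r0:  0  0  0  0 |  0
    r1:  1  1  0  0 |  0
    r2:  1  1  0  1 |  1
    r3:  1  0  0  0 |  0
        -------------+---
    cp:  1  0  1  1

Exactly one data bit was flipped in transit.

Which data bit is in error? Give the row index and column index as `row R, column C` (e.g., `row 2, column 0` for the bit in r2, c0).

Recompute each row's even parity and compare to rp:
  r0: data parity 0, sent rp 0 → ok
  r1: data parity 0, sent rp 0 → ok
  r2: data parity 1, sent rp 1 → ok
  r3: data parity 1, sent rp 0 → mismatch
Recompute each column's even parity and compare to cp:
  c0: data parity 1, sent cp 1 → ok
  c1: data parity 0, sent cp 0 → ok
  c2: data parity 0, sent cp 1 → mismatch
  c3: data parity 1, sent cp 1 → ok
Exactly one row (r3) and one column (c2) fail → the flipped bit is at their intersection.

row 3, column 2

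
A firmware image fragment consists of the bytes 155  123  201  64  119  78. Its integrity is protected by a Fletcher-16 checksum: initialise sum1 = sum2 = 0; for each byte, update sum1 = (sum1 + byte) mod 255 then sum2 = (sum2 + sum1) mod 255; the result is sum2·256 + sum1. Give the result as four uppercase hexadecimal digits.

34E6

Running sums (mod 255):
  after byte 0 (155): sum1=155, sum2=155
  after byte 1 (123): sum1=23, sum2=178
  after byte 2 (201): sum1=224, sum2=147
  after byte 3 (64): sum1=33, sum2=180
  after byte 4 (119): sum1=152, sum2=77
  after byte 5 (78): sum1=230, sum2=52
Checksum = sum2·256 + sum1 = 52·256 + 230 = 13542 = 0x34E6.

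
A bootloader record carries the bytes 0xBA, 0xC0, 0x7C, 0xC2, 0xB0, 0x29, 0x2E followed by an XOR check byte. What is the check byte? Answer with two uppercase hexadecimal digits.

73

XOR the bytes together:
  start with 0xBA
  0xBA ⊕ 0xC0 = 0x7A
  0x7A ⊕ 0x7C = 0x06
  0x06 ⊕ 0xC2 = 0xC4
  0xC4 ⊕ 0xB0 = 0x74
  0x74 ⊕ 0x29 = 0x5D
  0x5D ⊕ 0x2E = 0x73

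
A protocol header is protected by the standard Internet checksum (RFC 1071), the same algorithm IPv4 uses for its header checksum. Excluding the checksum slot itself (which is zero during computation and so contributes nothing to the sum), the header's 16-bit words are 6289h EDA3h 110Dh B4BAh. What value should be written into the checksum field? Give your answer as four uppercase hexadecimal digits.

EA0A

One's-complement addition (fold any carry out of bit 15 back into bit 0):
  0x6289 + 0xEDA3 = 0x1502C → wrap carry → 0x502D
  0x502D + 0x110D = 0x0613A
  0x613A + 0xB4BA = 0x115F4 → wrap carry → 0x15F5
One's-complement sum = 0x15F5.
Checksum = ~0x15F5 & 0xFFFF = 0xEA0A.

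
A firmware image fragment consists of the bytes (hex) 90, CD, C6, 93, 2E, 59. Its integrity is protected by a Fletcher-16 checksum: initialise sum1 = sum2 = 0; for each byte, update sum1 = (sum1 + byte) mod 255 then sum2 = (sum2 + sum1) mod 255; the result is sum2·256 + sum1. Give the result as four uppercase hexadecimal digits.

F340

Running sums (mod 255):
  after byte 0 (90): sum1=144, sum2=144
  after byte 1 (CD): sum1=94, sum2=238
  after byte 2 (C6): sum1=37, sum2=20
  after byte 3 (93): sum1=184, sum2=204
  after byte 4 (2E): sum1=230, sum2=179
  after byte 5 (59): sum1=64, sum2=243
Checksum = sum2·256 + sum1 = 243·256 + 64 = 62272 = 0xF340.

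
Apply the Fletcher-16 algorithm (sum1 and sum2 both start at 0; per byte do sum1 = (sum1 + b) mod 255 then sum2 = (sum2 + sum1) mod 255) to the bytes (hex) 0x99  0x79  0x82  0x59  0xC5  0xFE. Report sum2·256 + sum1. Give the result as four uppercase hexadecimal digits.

99B3

Running sums (mod 255):
  after byte 0 (0x99): sum1=153, sum2=153
  after byte 1 (0x79): sum1=19, sum2=172
  after byte 2 (0x82): sum1=149, sum2=66
  after byte 3 (0x59): sum1=238, sum2=49
  after byte 4 (0xC5): sum1=180, sum2=229
  after byte 5 (0xFE): sum1=179, sum2=153
Checksum = sum2·256 + sum1 = 153·256 + 179 = 39347 = 0x99B3.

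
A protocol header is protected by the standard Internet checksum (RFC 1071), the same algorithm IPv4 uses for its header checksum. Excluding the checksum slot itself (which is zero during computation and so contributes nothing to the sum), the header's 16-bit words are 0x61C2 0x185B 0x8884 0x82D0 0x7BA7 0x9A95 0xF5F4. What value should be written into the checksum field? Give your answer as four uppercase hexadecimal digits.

One's-complement addition (fold any carry out of bit 15 back into bit 0):
  0x61C2 + 0x185B = 0x07A1D
  0x7A1D + 0x8884 = 0x102A1 → wrap carry → 0x02A2
  0x02A2 + 0x82D0 = 0x08572
  0x8572 + 0x7BA7 = 0x10119 → wrap carry → 0x011A
  0x011A + 0x9A95 = 0x09BAF
  0x9BAF + 0xF5F4 = 0x191A3 → wrap carry → 0x91A4
One's-complement sum = 0x91A4.
Checksum = ~0x91A4 & 0xFFFF = 0x6E5B.

6E5B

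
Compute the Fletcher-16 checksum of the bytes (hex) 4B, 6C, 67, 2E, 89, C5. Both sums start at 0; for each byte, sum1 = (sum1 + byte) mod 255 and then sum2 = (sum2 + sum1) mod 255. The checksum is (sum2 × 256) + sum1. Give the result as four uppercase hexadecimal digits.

Running sums (mod 255):
  after byte 0 (4B): sum1=75, sum2=75
  after byte 1 (6C): sum1=183, sum2=3
  after byte 2 (67): sum1=31, sum2=34
  after byte 3 (2E): sum1=77, sum2=111
  after byte 4 (89): sum1=214, sum2=70
  after byte 5 (C5): sum1=156, sum2=226
Checksum = sum2·256 + sum1 = 226·256 + 156 = 58012 = 0xE29C.

E29C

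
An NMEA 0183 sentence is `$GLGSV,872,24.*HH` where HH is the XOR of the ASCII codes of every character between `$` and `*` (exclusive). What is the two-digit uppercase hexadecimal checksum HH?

XOR the ASCII codes of the payload characters:
  'G' = 0x47 → acc = 0x47
  'L' = 0x4C → acc = 0x0B
  'G' = 0x47 → acc = 0x4C
  'S' = 0x53 → acc = 0x1F
  'V' = 0x56 → acc = 0x49
  ',' = 0x2C → acc = 0x65
  '8' = 0x38 → acc = 0x5D
  '7' = 0x37 → acc = 0x6A
  '2' = 0x32 → acc = 0x58
  ',' = 0x2C → acc = 0x74
  '2' = 0x32 → acc = 0x46
  '4' = 0x34 → acc = 0x72
  '.' = 0x2E → acc = 0x5C
Checksum = 0x5C.

5C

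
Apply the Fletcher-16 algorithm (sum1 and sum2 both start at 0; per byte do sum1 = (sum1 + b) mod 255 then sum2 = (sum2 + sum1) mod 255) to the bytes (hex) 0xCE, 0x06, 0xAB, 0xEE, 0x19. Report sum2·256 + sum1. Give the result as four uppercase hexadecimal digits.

Running sums (mod 255):
  after byte 0 (0xCE): sum1=206, sum2=206
  after byte 1 (0x06): sum1=212, sum2=163
  after byte 2 (0xAB): sum1=128, sum2=36
  after byte 3 (0xEE): sum1=111, sum2=147
  after byte 4 (0x19): sum1=136, sum2=28
Checksum = sum2·256 + sum1 = 28·256 + 136 = 7304 = 0x1C88.

1C88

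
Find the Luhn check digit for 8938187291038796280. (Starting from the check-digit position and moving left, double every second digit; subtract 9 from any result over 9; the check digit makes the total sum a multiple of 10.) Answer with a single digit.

9

Partial digits right→left: 0 8 2 6 9 7 8 3 0 1 9 2 7 8 1 8 3 9 8
Double every second digit counting from the check-digit position (so the 1st, 3rd, 5th, ... of the partial from the right).
  doubled (with −9 where >9): 0 4 9 7 0 9 5 2 6 7 → sum 49
  kept as-is: 8 6 7 3 1 2 8 8 9 → sum 52
Total = 49 + 52 = 101.
Check digit = (10 − (101 mod 10)) mod 10 = 9.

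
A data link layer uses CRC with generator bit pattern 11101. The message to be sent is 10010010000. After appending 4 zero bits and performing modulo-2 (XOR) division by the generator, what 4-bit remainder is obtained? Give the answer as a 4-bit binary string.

Append 4 zeros: 100100100000000. Divide by 11101 (XOR where the leading bit is 1):
  pos 0: 10010 XOR 11101 = 01111
  pos 1: 11110 XOR 11101 = 00011
  pos 4: 11100 XOR 11101 = 00001
  pos 8: 10000 XOR 11101 = 01101
  pos 9: 11010 XOR 11101 = 00111
Remainder (last 4 bits) = 1110. This is the CRC / FCS.

1110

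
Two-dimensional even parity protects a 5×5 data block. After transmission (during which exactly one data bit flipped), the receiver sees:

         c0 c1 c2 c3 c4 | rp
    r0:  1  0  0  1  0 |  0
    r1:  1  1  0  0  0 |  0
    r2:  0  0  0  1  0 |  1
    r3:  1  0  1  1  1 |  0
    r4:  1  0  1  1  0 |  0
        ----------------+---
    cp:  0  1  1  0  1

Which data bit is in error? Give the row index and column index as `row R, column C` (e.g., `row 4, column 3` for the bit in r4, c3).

Recompute each row's even parity and compare to rp:
  r0: data parity 0, sent rp 0 → ok
  r1: data parity 0, sent rp 0 → ok
  r2: data parity 1, sent rp 1 → ok
  r3: data parity 0, sent rp 0 → ok
  r4: data parity 1, sent rp 0 → mismatch
Recompute each column's even parity and compare to cp:
  c0: data parity 0, sent cp 0 → ok
  c1: data parity 1, sent cp 1 → ok
  c2: data parity 0, sent cp 1 → mismatch
  c3: data parity 0, sent cp 0 → ok
  c4: data parity 1, sent cp 1 → ok
Exactly one row (r4) and one column (c2) fail → the flipped bit is at their intersection.

row 4, column 2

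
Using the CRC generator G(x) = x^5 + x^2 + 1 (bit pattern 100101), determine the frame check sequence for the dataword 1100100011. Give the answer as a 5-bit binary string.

11111

Append 5 zeros: 110010001100000. Divide by 100101 (XOR where the leading bit is 1):
  pos 0: 110010 XOR 100101 = 010111
  pos 1: 101110 XOR 100101 = 001011
  pos 3: 101101 XOR 100101 = 001000
  pos 5: 100010 XOR 100101 = 000111
  pos 8: 111000 XOR 100101 = 011101
  pos 9: 111010 XOR 100101 = 011111
Remainder (last 5 bits) = 11111. This is the CRC / FCS.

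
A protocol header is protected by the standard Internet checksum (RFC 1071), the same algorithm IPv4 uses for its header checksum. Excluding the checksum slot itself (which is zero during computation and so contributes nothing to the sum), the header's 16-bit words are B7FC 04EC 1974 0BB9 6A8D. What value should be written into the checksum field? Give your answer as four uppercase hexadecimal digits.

B35C

One's-complement addition (fold any carry out of bit 15 back into bit 0):
  0xB7FC + 0x04EC = 0x0BCE8
  0xBCE8 + 0x1974 = 0x0D65C
  0xD65C + 0x0BB9 = 0x0E215
  0xE215 + 0x6A8D = 0x14CA2 → wrap carry → 0x4CA3
One's-complement sum = 0x4CA3.
Checksum = ~0x4CA3 & 0xFFFF = 0xB35C.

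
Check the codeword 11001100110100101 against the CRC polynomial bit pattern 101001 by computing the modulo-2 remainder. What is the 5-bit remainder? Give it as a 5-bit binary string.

Modulo-2 division of 11001100110100101 by 101001:
  pos 0: 110011 XOR 101001 = 011010
  pos 1: 110100 XOR 101001 = 011101
  pos 2: 111010 XOR 101001 = 010011
  pos 3: 100111 XOR 101001 = 001110
  pos 5: 111010 XOR 101001 = 010011
  pos 6: 100111 XOR 101001 = 001110
  pos 8: 111000 XOR 101001 = 010001
  pos 9: 100011 XOR 101001 = 001010
  pos 11: 101001 XOR 101001 = 000000
Remainder = 00000 (zero — the frame passes the CRC check).

00000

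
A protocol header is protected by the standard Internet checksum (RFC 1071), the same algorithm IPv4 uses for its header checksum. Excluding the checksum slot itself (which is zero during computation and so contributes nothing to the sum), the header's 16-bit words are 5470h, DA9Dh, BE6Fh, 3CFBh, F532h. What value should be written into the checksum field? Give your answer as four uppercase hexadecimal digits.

One's-complement addition (fold any carry out of bit 15 back into bit 0):
  0x5470 + 0xDA9D = 0x12F0D → wrap carry → 0x2F0E
  0x2F0E + 0xBE6F = 0x0ED7D
  0xED7D + 0x3CFB = 0x12A78 → wrap carry → 0x2A79
  0x2A79 + 0xF532 = 0x11FAB → wrap carry → 0x1FAC
One's-complement sum = 0x1FAC.
Checksum = ~0x1FAC & 0xFFFF = 0xE053.

E053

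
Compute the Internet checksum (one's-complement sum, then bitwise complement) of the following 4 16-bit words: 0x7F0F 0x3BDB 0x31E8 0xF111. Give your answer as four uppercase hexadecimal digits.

One's-complement addition (fold any carry out of bit 15 back into bit 0):
  0x7F0F + 0x3BDB = 0x0BAEA
  0xBAEA + 0x31E8 = 0x0ECD2
  0xECD2 + 0xF111 = 0x1DDE3 → wrap carry → 0xDDE4
One's-complement sum = 0xDDE4.
Checksum = ~0xDDE4 & 0xFFFF = 0x221B.

221B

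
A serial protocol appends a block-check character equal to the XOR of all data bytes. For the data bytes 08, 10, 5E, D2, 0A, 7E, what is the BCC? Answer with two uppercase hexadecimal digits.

E0

XOR the bytes together:
  start with 0x08
  0x08 ⊕ 0x10 = 0x18
  0x18 ⊕ 0x5E = 0x46
  0x46 ⊕ 0xD2 = 0x94
  0x94 ⊕ 0x0A = 0x9E
  0x9E ⊕ 0x7E = 0xE0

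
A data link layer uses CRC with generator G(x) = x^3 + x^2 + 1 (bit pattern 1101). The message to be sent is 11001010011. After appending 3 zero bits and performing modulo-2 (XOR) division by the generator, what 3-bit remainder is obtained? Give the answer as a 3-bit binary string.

Append 3 zeros: 11001010011000. Divide by 1101 (XOR where the leading bit is 1):
  pos 0: 1100 XOR 1101 = 0001
  pos 3: 1101 XOR 1101 = 0000
  pos 9: 1100 XOR 1101 = 0001
Remainder (last 3 bits) = 010. This is the CRC / FCS.

010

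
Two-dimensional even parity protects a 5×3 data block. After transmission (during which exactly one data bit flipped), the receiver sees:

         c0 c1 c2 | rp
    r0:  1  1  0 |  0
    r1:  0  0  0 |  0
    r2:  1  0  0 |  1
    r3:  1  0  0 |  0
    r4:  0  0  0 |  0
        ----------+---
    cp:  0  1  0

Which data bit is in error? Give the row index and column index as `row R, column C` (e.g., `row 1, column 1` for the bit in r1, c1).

row 3, column 0

Recompute each row's even parity and compare to rp:
  r0: data parity 0, sent rp 0 → ok
  r1: data parity 0, sent rp 0 → ok
  r2: data parity 1, sent rp 1 → ok
  r3: data parity 1, sent rp 0 → mismatch
  r4: data parity 0, sent rp 0 → ok
Recompute each column's even parity and compare to cp:
  c0: data parity 1, sent cp 0 → mismatch
  c1: data parity 1, sent cp 1 → ok
  c2: data parity 0, sent cp 0 → ok
Exactly one row (r3) and one column (c0) fail → the flipped bit is at their intersection.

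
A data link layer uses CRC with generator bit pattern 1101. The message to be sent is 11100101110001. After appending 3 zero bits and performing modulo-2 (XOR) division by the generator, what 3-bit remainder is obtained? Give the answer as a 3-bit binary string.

Append 3 zeros: 11100101110001000. Divide by 1101 (XOR where the leading bit is 1):
  pos 0: 1110 XOR 1101 = 0011
  pos 2: 1101 XOR 1101 = 0000
  pos 7: 1110 XOR 1101 = 0011
  pos 9: 1100 XOR 1101 = 0001
  pos 12: 1100 XOR 1101 = 0001
Remainder (last 3 bits) = 010. This is the CRC / FCS.

010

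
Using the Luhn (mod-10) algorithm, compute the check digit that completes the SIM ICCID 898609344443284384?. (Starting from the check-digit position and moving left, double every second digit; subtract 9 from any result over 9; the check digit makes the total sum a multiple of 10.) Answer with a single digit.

5

Partial digits right→left: 4 8 3 4 8 2 3 4 4 4 4 3 9 0 6 8 9 8
Double every second digit counting from the check-digit position (so the 1st, 3rd, 5th, ... of the partial from the right).
  doubled (with −9 where >9): 8 6 7 6 8 8 9 3 9 → sum 64
  kept as-is: 8 4 2 4 4 3 0 8 8 → sum 41
Total = 64 + 41 = 105.
Check digit = (10 − (105 mod 10)) mod 10 = 5.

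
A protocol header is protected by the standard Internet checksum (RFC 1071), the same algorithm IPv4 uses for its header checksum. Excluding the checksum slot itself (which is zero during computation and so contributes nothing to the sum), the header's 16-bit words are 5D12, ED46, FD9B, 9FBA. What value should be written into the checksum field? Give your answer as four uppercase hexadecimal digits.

1850

One's-complement addition (fold any carry out of bit 15 back into bit 0):
  0x5D12 + 0xED46 = 0x14A58 → wrap carry → 0x4A59
  0x4A59 + 0xFD9B = 0x147F4 → wrap carry → 0x47F5
  0x47F5 + 0x9FBA = 0x0E7AF
One's-complement sum = 0xE7AF.
Checksum = ~0xE7AF & 0xFFFF = 0x1850.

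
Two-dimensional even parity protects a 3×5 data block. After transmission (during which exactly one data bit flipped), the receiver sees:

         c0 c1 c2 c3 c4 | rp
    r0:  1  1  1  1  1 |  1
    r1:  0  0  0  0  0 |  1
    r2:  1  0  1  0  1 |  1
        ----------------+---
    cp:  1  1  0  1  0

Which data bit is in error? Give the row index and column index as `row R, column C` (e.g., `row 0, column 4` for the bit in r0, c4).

Recompute each row's even parity and compare to rp:
  r0: data parity 1, sent rp 1 → ok
  r1: data parity 0, sent rp 1 → mismatch
  r2: data parity 1, sent rp 1 → ok
Recompute each column's even parity and compare to cp:
  c0: data parity 0, sent cp 1 → mismatch
  c1: data parity 1, sent cp 1 → ok
  c2: data parity 0, sent cp 0 → ok
  c3: data parity 1, sent cp 1 → ok
  c4: data parity 0, sent cp 0 → ok
Exactly one row (r1) and one column (c0) fail → the flipped bit is at their intersection.

row 1, column 0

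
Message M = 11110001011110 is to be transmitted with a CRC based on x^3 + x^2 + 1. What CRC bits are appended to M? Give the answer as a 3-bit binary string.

110

Append 3 zeros: 11110001011110000. Divide by 1101 (XOR where the leading bit is 1):
  pos 0: 1111 XOR 1101 = 0010
  pos 2: 1000 XOR 1101 = 0101
  pos 3: 1010 XOR 1101 = 0111
  pos 4: 1111 XOR 1101 = 0010
  pos 6: 1001 XOR 1101 = 0100
  pos 7: 1001 XOR 1101 = 0100
  pos 8: 1001 XOR 1101 = 0100
  pos 9: 1001 XOR 1101 = 0100
  pos 10: 1000 XOR 1101 = 0101
  pos 11: 1010 XOR 1101 = 0111
  pos 12: 1110 XOR 1101 = 0011
Remainder (last 3 bits) = 110. This is the CRC / FCS.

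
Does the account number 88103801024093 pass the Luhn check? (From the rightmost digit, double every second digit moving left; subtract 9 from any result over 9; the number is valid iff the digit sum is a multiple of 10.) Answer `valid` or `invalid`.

From the right, keep odd positions and double even positions (subtract 9 from any doubled value over 9):
  doubled (positions 2,4,...): 9 8 0 0 6 2 7 → sum 32
  kept (positions 1,3,...): 3 0 2 1 8 0 8 → sum 22
Total = 54.
54 mod 10 = 4, so the number is invalid.

invalid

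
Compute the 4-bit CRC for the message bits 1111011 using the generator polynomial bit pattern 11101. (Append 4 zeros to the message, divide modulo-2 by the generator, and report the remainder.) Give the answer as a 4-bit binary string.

0101

Append 4 zeros: 11110110000. Divide by 11101 (XOR where the leading bit is 1):
  pos 0: 11110 XOR 11101 = 00011
  pos 3: 11110 XOR 11101 = 00011
  pos 6: 11000 XOR 11101 = 00101
Remainder (last 4 bits) = 0101. This is the CRC / FCS.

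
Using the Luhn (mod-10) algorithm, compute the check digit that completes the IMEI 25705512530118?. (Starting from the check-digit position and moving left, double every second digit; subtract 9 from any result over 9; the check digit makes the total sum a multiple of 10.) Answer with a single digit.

Partial digits right→left: 8 1 1 0 3 5 2 1 5 5 0 7 5 2
Double every second digit counting from the check-digit position (so the 1st, 3rd, 5th, ... of the partial from the right).
  doubled (with −9 where >9): 7 2 6 4 1 0 1 → sum 21
  kept as-is: 1 0 5 1 5 7 2 → sum 21
Total = 21 + 21 = 42.
Check digit = (10 − (42 mod 10)) mod 10 = 8.

8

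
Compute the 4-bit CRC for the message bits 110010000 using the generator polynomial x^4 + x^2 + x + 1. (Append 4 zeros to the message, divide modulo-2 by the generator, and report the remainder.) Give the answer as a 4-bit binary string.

Append 4 zeros: 1100100000000. Divide by 10111 (XOR where the leading bit is 1):
  pos 0: 11001 XOR 10111 = 01110
  pos 1: 11100 XOR 10111 = 01011
  pos 2: 10110 XOR 10111 = 00001
  pos 6: 10000 XOR 10111 = 00111
  pos 8: 11100 XOR 10111 = 01011
Remainder (last 4 bits) = 1011. This is the CRC / FCS.

1011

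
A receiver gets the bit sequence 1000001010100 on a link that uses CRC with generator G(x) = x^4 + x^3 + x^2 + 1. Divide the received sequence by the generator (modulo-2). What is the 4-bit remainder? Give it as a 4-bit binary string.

0000

Modulo-2 division of 1000001010100 by 11101:
  pos 0: 10000 XOR 11101 = 01101
  pos 1: 11010 XOR 11101 = 00111
  pos 3: 11110 XOR 11101 = 00011
  pos 6: 11101 XOR 11101 = 00000
Remainder = 0000 (zero — the frame passes the CRC check).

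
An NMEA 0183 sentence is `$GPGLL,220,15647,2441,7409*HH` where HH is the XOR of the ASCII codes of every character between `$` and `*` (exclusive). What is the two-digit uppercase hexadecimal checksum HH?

58

XOR the ASCII codes of the payload characters:
  'G' = 0x47 → acc = 0x47
  'P' = 0x50 → acc = 0x17
  'G' = 0x47 → acc = 0x50
  'L' = 0x4C → acc = 0x1C
  'L' = 0x4C → acc = 0x50
  ',' = 0x2C → acc = 0x7C
  '2' = 0x32 → acc = 0x4E
  '2' = 0x32 → acc = 0x7C
  '0' = 0x30 → acc = 0x4C
  ',' = 0x2C → acc = 0x60
  '1' = 0x31 → acc = 0x51
  '5' = 0x35 → acc = 0x64
  '6' = 0x36 → acc = 0x52
  '4' = 0x34 → acc = 0x66
  '7' = 0x37 → acc = 0x51
  ',' = 0x2C → acc = 0x7D
  '2' = 0x32 → acc = 0x4F
  '4' = 0x34 → acc = 0x7B
  '4' = 0x34 → acc = 0x4F
  '1' = 0x31 → acc = 0x7E
  ',' = 0x2C → acc = 0x52
  '7' = 0x37 → acc = 0x65
  '4' = 0x34 → acc = 0x51
  '0' = 0x30 → acc = 0x61
  '9' = 0x39 → acc = 0x58
Checksum = 0x58.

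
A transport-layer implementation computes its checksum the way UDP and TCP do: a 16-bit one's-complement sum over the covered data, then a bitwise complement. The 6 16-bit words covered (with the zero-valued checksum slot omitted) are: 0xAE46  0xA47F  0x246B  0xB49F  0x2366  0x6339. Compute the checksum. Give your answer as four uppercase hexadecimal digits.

One's-complement addition (fold any carry out of bit 15 back into bit 0):
  0xAE46 + 0xA47F = 0x152C5 → wrap carry → 0x52C6
  0x52C6 + 0x246B = 0x07731
  0x7731 + 0xB49F = 0x12BD0 → wrap carry → 0x2BD1
  0x2BD1 + 0x2366 = 0x04F37
  0x4F37 + 0x6339 = 0x0B270
One's-complement sum = 0xB270.
Checksum = ~0xB270 & 0xFFFF = 0x4D8F.

4D8F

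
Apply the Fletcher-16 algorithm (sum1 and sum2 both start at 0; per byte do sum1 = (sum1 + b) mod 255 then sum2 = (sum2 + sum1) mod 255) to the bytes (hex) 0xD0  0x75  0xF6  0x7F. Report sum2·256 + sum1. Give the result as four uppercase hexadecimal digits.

11BC

Running sums (mod 255):
  after byte 0 (0xD0): sum1=208, sum2=208
  after byte 1 (0x75): sum1=70, sum2=23
  after byte 2 (0xF6): sum1=61, sum2=84
  after byte 3 (0x7F): sum1=188, sum2=17
Checksum = sum2·256 + sum1 = 17·256 + 188 = 4540 = 0x11BC.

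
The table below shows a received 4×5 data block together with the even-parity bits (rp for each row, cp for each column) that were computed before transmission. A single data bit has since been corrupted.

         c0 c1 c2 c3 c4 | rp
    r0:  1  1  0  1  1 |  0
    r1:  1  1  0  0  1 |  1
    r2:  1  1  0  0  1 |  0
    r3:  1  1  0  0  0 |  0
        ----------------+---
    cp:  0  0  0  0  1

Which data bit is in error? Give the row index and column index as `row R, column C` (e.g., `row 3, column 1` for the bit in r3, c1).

row 2, column 3

Recompute each row's even parity and compare to rp:
  r0: data parity 0, sent rp 0 → ok
  r1: data parity 1, sent rp 1 → ok
  r2: data parity 1, sent rp 0 → mismatch
  r3: data parity 0, sent rp 0 → ok
Recompute each column's even parity and compare to cp:
  c0: data parity 0, sent cp 0 → ok
  c1: data parity 0, sent cp 0 → ok
  c2: data parity 0, sent cp 0 → ok
  c3: data parity 1, sent cp 0 → mismatch
  c4: data parity 1, sent cp 1 → ok
Exactly one row (r2) and one column (c3) fail → the flipped bit is at their intersection.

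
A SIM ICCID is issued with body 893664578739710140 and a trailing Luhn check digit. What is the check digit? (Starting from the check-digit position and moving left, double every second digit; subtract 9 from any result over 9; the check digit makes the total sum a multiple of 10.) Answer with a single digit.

Partial digits right→left: 0 4 1 0 1 7 9 3 7 8 7 5 4 6 6 3 9 8
Double every second digit counting from the check-digit position (so the 1st, 3rd, 5th, ... of the partial from the right).
  doubled (with −9 where >9): 0 2 2 9 5 5 8 3 9 → sum 43
  kept as-is: 4 0 7 3 8 5 6 3 8 → sum 44
Total = 43 + 44 = 87.
Check digit = (10 − (87 mod 10)) mod 10 = 3.

3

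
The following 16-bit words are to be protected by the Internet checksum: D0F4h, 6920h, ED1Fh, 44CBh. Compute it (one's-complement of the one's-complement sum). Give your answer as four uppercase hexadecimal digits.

93FF

One's-complement addition (fold any carry out of bit 15 back into bit 0):
  0xD0F4 + 0x6920 = 0x13A14 → wrap carry → 0x3A15
  0x3A15 + 0xED1F = 0x12734 → wrap carry → 0x2735
  0x2735 + 0x44CB = 0x06C00
One's-complement sum = 0x6C00.
Checksum = ~0x6C00 & 0xFFFF = 0x93FF.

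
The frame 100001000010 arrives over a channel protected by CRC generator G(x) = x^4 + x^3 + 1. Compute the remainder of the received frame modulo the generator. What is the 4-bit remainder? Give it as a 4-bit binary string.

0000

Modulo-2 division of 100001000010 by 11001:
  pos 0: 10000 XOR 11001 = 01001
  pos 1: 10011 XOR 11001 = 01010
  pos 2: 10100 XOR 11001 = 01101
  pos 3: 11010 XOR 11001 = 00011
  pos 6: 11001 XOR 11001 = 00000
Remainder = 0000 (zero — the frame passes the CRC check).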